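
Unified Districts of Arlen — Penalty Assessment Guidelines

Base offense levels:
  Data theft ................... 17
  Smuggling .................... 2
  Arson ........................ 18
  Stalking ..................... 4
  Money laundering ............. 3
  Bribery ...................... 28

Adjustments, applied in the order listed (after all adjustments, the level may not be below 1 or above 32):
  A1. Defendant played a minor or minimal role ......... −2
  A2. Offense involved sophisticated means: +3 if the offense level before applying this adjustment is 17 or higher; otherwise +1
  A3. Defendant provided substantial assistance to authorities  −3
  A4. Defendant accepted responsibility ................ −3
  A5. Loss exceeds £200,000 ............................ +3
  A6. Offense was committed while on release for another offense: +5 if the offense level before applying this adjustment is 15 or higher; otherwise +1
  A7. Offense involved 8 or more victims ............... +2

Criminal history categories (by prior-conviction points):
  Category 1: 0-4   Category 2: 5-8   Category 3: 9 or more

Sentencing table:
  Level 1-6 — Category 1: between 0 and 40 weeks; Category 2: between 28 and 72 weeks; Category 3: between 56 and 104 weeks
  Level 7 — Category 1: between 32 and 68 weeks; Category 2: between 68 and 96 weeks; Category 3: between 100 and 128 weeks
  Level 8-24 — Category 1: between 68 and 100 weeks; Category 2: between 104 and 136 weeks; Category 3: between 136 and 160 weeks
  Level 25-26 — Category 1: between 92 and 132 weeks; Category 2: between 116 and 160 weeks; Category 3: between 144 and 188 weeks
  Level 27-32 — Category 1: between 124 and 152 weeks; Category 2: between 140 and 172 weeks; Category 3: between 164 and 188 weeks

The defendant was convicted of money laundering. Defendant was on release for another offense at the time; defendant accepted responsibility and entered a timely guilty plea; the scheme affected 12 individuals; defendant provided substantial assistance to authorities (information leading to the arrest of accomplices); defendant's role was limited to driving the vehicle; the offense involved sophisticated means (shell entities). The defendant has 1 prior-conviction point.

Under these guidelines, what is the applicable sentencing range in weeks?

0-40 weeks

Base offense level for money laundering: 3.
A1 applies: 3 − 2 = 1.
A2 applies (level before this adjustment is 1 < 17, so +1): 1 + 1 = 2.
A3 applies: 2 − 3 = -1.
A4 applies: -1 − 3 = -4.
A5 does not apply.
A6 applies (level before this adjustment is -4 < 15, so +1): -4 + 1 = -3.
A7 applies: -3 + 2 = -1.
Level -1 is below the minimum of 1; floored at 1.
Final offense level: 1.
Criminal history: 1 prior point → Category 1 (0-4).
Level 1 falls in the 1-6 band.
Grid: Level 1-6 × Category 1 = 0-40 weeks.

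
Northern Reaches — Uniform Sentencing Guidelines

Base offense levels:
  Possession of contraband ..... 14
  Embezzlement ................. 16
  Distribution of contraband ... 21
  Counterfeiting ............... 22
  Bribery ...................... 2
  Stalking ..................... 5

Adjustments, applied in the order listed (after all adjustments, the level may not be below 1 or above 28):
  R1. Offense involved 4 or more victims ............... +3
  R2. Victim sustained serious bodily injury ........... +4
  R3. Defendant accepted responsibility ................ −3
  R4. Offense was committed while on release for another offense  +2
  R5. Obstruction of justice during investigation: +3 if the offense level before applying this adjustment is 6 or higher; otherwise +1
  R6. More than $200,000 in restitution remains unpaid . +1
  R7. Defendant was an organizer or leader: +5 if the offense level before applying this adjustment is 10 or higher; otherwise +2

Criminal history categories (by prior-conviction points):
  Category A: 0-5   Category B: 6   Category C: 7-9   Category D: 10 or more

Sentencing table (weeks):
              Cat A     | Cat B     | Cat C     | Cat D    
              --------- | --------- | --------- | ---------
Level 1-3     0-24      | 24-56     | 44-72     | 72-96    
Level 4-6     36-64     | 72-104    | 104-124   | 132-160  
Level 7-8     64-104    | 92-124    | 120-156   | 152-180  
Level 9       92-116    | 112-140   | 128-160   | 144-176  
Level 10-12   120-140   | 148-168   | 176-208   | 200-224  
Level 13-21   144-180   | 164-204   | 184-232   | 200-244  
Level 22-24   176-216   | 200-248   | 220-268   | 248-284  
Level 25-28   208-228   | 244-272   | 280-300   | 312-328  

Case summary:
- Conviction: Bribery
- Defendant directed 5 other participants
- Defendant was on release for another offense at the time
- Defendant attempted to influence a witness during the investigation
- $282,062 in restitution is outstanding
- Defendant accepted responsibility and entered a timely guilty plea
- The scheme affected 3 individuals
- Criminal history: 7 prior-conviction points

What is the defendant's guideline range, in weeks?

Base offense level for bribery: 2.
R1 does not apply.
R3 applies: 2 − 3 = -1.
R4 applies: -1 + 2 = 1.
R5 applies (level before this adjustment is 1 < 6, so +1): 1 + 1 = 2.
R6 applies: 2 + 1 = 3.
R7 applies (level before this adjustment is 3 < 10, so +2): 3 + 2 = 5.
Final offense level: 5.
Criminal history: 7 prior points → Category C (7-9).
Level 5 falls in the 4-6 band.
Grid: Level 4-6 × Category C = 104-124 weeks.

104-124 weeks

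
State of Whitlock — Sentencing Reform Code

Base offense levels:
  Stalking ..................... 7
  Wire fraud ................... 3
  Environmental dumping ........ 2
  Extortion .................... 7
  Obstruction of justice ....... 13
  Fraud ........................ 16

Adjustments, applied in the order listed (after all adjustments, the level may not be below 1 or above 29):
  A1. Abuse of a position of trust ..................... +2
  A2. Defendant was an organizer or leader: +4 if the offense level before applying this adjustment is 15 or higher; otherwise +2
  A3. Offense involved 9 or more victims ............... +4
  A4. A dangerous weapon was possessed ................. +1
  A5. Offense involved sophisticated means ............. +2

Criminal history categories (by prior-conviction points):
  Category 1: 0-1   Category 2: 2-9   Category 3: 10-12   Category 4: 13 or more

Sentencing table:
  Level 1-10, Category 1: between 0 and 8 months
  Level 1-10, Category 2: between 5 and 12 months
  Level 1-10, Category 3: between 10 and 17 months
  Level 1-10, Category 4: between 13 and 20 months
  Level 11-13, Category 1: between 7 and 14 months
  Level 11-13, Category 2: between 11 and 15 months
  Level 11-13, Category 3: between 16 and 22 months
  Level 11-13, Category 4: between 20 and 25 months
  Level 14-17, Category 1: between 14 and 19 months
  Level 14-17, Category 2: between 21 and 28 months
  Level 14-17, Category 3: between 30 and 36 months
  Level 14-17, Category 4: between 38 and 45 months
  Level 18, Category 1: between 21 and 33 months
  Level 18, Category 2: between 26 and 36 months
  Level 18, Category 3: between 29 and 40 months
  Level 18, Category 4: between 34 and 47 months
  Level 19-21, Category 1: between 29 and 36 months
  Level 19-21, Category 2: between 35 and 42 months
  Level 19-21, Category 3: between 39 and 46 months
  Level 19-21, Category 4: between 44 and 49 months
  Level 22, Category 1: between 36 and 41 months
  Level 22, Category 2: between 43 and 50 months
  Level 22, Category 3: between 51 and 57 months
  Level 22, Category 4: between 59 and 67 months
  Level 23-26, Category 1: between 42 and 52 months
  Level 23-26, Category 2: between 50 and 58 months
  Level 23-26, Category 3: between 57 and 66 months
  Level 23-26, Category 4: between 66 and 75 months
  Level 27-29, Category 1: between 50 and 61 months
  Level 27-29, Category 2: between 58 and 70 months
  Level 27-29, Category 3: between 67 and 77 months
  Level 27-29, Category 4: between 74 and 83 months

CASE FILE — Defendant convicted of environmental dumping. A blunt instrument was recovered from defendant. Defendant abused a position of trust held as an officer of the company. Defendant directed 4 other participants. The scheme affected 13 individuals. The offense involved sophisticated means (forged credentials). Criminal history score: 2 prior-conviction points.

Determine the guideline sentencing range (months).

11-15 months

Base offense level for environmental dumping: 2.
A1 applies: 2 + 2 = 4.
A2 applies (level before this adjustment is 4 < 15, so +2): 4 + 2 = 6.
A3 applies: 6 + 4 = 10.
A4 applies: 10 + 1 = 11.
A5 applies: 11 + 2 = 13.
Final offense level: 13.
Criminal history: 2 prior points → Category 2 (2-9).
Level 13 falls in the 11-13 band.
Grid: Level 11-13 × Category 2 = 11-15 months.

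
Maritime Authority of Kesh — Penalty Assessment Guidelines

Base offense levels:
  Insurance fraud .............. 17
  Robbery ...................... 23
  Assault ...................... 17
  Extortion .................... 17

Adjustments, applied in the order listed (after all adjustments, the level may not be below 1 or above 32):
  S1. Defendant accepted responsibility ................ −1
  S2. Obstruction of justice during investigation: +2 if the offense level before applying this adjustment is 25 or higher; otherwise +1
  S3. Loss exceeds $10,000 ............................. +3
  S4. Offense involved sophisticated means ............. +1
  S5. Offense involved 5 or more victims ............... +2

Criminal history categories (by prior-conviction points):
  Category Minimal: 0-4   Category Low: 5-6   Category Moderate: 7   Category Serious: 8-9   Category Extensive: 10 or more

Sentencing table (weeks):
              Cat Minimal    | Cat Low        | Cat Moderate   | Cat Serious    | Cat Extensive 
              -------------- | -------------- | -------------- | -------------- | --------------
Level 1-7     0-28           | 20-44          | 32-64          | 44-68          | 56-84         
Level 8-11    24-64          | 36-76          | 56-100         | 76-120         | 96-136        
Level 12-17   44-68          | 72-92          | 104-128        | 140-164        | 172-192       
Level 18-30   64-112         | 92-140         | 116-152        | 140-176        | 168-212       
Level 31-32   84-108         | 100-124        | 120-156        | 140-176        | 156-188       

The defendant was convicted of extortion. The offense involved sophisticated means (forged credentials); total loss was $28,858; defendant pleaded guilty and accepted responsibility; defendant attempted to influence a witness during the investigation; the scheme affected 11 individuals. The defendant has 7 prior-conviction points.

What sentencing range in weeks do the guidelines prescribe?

Base offense level for extortion: 17.
S1 applies: 17 − 1 = 16.
S2 applies (level before this adjustment is 16 < 25, so +1): 16 + 1 = 17.
S3 applies: 17 + 3 = 20.
S4 applies: 20 + 1 = 21.
S5 applies: 21 + 2 = 23.
Final offense level: 23.
Criminal history: 7 prior points → Category Moderate (7).
Level 23 falls in the 18-30 band.
Grid: Level 18-30 × Category Moderate = 116-152 weeks.

116-152 weeks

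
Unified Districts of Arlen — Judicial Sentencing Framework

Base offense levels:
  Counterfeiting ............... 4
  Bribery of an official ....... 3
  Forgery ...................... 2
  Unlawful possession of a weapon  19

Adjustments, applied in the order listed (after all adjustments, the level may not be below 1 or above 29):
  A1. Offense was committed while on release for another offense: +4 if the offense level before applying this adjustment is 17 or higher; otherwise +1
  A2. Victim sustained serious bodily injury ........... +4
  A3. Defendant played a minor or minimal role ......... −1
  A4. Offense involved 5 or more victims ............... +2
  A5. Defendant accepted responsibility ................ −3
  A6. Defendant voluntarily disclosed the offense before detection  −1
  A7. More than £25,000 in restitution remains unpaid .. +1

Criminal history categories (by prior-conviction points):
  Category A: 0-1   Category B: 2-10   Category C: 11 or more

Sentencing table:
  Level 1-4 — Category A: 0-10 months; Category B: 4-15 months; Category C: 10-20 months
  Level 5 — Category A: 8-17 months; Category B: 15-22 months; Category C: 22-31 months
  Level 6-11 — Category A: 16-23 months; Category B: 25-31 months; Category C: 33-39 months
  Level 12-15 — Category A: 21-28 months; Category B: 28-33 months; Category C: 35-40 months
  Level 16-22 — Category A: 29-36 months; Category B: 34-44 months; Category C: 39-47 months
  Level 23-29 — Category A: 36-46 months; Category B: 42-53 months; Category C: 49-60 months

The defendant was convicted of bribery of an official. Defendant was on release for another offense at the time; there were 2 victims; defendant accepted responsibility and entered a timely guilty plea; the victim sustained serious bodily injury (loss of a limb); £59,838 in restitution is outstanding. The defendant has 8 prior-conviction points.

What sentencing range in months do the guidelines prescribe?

Base offense level for bribery of an official: 3.
A1 applies (level before this adjustment is 3 < 17, so +1): 3 + 1 = 4.
A2 applies: 4 + 4 = 8.
A5 applies: 8 − 3 = 5.
A6 does not apply.
A7 applies: 5 + 1 = 6.
Final offense level: 6.
Criminal history: 8 prior points → Category B (2-10).
Level 6 falls in the 6-11 band.
Grid: Level 6-11 × Category B = 25-31 months.

25-31 months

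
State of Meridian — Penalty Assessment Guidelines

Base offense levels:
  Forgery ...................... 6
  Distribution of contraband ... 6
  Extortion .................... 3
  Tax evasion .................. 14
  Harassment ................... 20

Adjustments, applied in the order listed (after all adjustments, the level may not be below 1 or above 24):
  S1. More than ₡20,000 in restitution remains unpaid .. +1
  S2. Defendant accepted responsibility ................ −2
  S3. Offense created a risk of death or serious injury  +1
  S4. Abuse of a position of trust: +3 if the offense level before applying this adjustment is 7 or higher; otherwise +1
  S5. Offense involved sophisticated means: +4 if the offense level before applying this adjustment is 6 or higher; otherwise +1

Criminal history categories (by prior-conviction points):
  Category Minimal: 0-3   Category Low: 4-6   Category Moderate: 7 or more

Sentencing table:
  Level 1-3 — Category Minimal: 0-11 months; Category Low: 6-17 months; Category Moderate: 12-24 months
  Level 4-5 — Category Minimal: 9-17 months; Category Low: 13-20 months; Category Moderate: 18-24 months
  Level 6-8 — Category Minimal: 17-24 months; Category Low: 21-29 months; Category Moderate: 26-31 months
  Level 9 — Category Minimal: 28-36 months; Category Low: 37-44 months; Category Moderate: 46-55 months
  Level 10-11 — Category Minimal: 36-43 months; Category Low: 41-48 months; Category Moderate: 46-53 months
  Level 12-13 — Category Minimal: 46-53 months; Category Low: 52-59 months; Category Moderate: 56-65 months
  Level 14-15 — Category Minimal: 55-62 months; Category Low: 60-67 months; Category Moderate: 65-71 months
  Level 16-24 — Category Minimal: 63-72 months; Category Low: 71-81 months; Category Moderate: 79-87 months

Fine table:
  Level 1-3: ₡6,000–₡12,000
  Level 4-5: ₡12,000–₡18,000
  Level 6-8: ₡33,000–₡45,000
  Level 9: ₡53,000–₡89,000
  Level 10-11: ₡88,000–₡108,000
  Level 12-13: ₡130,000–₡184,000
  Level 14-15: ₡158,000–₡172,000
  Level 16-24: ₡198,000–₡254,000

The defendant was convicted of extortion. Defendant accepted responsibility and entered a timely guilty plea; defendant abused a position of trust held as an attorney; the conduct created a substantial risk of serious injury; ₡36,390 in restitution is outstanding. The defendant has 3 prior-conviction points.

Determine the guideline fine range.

₡12,000–₡18,000

Base offense level for extortion: 3.
S1 applies: 3 + 1 = 4.
S2 applies: 4 − 2 = 2.
S3 applies: 2 + 1 = 3.
S4 applies (level before this adjustment is 3 < 7, so +1): 3 + 1 = 4.
Final offense level: 4.
Level 4 falls in the 4-5 band.
Fine table: Level 4-5 → ₡12,000–₡18,000.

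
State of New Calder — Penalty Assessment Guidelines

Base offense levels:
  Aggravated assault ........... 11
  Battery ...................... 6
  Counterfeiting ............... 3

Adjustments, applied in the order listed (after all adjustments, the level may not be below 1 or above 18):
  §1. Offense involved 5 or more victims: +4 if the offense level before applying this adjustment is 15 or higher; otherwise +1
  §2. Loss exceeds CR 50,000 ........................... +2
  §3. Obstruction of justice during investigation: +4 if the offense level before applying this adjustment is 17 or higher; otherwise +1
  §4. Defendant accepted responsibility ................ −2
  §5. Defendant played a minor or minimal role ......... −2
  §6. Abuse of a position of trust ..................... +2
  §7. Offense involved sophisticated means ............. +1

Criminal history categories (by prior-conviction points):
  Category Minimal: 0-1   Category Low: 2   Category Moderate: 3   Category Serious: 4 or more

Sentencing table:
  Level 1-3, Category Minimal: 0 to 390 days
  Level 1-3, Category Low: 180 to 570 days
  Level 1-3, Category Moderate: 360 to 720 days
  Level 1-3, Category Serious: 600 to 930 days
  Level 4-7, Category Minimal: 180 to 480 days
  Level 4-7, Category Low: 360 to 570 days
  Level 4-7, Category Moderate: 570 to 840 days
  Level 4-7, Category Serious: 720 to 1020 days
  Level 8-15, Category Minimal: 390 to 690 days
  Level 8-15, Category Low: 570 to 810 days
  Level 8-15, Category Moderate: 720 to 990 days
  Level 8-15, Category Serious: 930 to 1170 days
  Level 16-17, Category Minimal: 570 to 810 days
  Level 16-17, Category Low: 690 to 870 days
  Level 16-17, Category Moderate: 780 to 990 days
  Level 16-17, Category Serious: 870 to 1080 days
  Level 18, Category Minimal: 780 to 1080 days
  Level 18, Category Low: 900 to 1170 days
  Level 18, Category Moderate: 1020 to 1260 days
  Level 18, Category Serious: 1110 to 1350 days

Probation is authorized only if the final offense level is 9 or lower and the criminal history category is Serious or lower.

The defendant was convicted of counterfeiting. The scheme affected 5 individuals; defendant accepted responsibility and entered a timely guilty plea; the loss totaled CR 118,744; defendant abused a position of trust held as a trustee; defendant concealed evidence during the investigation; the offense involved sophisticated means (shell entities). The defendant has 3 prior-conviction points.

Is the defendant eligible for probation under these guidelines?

Base offense level for counterfeiting: 3.
§1 applies (level before this adjustment is 3 < 15, so +1): 3 + 1 = 4.
§2 applies: 4 + 2 = 6.
§3 applies (level before this adjustment is 6 < 17, so +1): 6 + 1 = 7.
§4 applies: 7 − 2 = 5.
§6 applies: 5 + 2 = 7.
§7 applies: 7 + 1 = 8.
Final offense level: 8.
Criminal history: 3 prior points → Category Moderate (3).
Level 8 falls in the 8-15 band.
Grid: Level 8-15 × Category Moderate = 720-990 days.
Probation check: level 8 ≤ 9 and category Moderate ≤ Serious → eligible.

Yes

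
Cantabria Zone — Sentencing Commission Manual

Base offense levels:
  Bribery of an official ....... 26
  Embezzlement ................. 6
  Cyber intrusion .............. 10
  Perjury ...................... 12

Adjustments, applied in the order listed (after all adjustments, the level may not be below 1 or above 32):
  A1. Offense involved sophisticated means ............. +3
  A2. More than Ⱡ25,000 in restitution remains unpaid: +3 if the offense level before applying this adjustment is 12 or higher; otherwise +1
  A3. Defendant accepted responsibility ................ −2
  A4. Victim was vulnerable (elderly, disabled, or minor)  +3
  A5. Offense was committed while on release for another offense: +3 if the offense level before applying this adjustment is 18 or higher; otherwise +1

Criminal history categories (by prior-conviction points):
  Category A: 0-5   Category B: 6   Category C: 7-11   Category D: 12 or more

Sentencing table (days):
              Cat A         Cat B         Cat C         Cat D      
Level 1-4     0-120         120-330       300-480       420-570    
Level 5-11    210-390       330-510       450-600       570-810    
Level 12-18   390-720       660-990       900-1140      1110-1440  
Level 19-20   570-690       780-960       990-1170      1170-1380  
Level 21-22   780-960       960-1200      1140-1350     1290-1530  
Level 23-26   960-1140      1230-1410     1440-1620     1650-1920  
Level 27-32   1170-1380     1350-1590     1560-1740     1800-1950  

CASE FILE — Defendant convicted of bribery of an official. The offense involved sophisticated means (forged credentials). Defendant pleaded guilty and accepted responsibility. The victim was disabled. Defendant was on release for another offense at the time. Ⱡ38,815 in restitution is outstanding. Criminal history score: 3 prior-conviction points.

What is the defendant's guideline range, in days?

Base offense level for bribery of an official: 26.
A1 applies: 26 + 3 = 29.
A2 applies (level before this adjustment is 29 ≥ 12, so +3): 29 + 3 = 32.
A3 applies: 32 − 2 = 30.
A4 applies: 30 + 3 = 33.
A5 applies (level before this adjustment is 33 ≥ 18, so +3): 33 + 3 = 36.
Level 36 exceeds the maximum of 32; capped at 32.
Final offense level: 32.
Criminal history: 3 prior points → Category A (0-5).
Level 32 falls in the 27-32 band.
Grid: Level 27-32 × Category A = 1170-1380 days.

1170-1380 days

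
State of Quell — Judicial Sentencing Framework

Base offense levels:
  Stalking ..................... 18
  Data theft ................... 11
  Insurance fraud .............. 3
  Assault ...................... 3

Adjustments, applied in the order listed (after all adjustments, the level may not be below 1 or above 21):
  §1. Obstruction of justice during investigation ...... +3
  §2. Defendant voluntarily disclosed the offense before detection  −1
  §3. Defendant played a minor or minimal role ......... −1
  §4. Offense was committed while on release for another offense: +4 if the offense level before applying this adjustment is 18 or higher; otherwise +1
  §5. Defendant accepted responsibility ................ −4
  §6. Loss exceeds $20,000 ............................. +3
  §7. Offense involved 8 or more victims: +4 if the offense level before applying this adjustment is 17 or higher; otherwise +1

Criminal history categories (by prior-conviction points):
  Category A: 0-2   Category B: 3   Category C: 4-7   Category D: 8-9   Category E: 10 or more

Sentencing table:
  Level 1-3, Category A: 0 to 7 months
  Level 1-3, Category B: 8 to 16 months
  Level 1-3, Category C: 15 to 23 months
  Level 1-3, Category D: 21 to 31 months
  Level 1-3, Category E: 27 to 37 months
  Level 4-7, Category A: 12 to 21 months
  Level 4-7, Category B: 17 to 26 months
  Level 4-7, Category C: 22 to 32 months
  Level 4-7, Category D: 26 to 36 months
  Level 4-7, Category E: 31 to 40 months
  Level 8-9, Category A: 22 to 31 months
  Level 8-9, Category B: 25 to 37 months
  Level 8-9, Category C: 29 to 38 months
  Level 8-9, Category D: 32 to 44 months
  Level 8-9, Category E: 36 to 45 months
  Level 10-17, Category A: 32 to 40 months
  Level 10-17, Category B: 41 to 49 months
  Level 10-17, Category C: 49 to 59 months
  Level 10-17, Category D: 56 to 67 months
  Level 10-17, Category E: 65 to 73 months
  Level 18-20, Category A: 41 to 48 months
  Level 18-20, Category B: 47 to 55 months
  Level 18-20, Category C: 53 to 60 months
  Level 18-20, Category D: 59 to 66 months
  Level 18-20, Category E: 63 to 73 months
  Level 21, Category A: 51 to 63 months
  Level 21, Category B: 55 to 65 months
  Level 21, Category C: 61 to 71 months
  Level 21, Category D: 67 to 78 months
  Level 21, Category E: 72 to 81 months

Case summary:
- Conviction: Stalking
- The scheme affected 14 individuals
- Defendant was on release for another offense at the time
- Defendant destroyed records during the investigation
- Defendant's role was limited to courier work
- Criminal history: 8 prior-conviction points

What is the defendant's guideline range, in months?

67-78 months

Base offense level for stalking: 18.
§1 applies: 18 + 3 = 21.
§2 does not apply.
§3 applies: 21 − 1 = 20.
§4 applies (level before this adjustment is 20 ≥ 18, so +4): 20 + 4 = 24.
§6 does not apply.
§7 applies (level before this adjustment is 24 ≥ 17, so +4): 24 + 4 = 28.
Level 28 exceeds the maximum of 21; capped at 21.
Final offense level: 21.
Criminal history: 8 prior points → Category D (8-9).
Level 21 falls in the 21 band.
Grid: Level 21 × Category D = 67-78 months.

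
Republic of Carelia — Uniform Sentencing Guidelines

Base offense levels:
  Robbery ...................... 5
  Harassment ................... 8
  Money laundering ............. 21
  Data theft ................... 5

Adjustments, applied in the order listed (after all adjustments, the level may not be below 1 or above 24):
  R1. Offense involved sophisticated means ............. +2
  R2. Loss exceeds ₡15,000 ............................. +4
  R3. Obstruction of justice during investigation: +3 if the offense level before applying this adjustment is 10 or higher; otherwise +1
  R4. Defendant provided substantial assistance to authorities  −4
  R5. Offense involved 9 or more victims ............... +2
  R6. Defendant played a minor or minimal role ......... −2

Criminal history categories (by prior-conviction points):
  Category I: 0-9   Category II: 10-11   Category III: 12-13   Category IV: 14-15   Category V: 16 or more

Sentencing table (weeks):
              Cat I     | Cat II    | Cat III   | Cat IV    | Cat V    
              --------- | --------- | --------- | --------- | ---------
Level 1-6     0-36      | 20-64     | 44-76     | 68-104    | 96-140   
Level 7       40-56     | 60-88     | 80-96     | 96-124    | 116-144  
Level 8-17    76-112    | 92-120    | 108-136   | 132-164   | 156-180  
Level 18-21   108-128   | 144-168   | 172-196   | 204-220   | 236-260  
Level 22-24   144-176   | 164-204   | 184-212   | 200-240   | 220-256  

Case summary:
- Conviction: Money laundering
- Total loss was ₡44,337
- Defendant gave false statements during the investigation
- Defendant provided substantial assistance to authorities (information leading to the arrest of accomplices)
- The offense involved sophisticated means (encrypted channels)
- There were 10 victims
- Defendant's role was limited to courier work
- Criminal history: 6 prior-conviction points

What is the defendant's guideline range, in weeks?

144-176 weeks

Base offense level for money laundering: 21.
R1 applies: 21 + 2 = 23.
R2 applies: 23 + 4 = 27.
R3 applies (level before this adjustment is 27 ≥ 10, so +3): 27 + 3 = 30.
R4 applies: 30 − 4 = 26.
R5 applies: 26 + 2 = 28.
R6 applies: 28 − 2 = 26.
Level 26 exceeds the maximum of 24; capped at 24.
Final offense level: 24.
Criminal history: 6 prior points → Category I (0-9).
Level 24 falls in the 22-24 band.
Grid: Level 22-24 × Category I = 144-176 weeks.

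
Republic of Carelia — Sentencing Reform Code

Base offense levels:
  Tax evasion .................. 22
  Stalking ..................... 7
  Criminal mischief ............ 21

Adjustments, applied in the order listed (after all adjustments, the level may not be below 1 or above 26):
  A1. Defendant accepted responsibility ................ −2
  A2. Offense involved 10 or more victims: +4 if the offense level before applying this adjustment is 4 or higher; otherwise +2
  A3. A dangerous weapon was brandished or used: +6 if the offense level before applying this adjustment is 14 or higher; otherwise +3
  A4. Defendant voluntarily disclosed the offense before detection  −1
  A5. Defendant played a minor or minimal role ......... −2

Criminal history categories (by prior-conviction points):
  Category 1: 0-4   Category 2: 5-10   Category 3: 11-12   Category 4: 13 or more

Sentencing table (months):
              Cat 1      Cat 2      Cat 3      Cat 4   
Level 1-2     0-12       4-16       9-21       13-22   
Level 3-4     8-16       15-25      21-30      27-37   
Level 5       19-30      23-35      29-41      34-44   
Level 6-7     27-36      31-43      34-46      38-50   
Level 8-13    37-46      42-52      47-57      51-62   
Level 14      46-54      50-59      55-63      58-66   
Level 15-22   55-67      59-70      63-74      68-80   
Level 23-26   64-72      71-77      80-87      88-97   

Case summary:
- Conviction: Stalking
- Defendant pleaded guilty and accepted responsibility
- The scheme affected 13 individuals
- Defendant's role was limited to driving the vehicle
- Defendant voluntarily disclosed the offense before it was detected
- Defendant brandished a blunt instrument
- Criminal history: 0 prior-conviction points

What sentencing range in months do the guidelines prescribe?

37-46 months

Base offense level for stalking: 7.
A1 applies: 7 − 2 = 5.
A2 applies (level before this adjustment is 5 ≥ 4, so +4): 5 + 4 = 9.
A3 applies (level before this adjustment is 9 < 14, so +3): 9 + 3 = 12.
A4 applies: 12 − 1 = 11.
A5 applies: 11 − 2 = 9.
Final offense level: 9.
Criminal history: 0 prior points → Category 1 (0-4).
Level 9 falls in the 8-13 band.
Grid: Level 8-13 × Category 1 = 37-46 months.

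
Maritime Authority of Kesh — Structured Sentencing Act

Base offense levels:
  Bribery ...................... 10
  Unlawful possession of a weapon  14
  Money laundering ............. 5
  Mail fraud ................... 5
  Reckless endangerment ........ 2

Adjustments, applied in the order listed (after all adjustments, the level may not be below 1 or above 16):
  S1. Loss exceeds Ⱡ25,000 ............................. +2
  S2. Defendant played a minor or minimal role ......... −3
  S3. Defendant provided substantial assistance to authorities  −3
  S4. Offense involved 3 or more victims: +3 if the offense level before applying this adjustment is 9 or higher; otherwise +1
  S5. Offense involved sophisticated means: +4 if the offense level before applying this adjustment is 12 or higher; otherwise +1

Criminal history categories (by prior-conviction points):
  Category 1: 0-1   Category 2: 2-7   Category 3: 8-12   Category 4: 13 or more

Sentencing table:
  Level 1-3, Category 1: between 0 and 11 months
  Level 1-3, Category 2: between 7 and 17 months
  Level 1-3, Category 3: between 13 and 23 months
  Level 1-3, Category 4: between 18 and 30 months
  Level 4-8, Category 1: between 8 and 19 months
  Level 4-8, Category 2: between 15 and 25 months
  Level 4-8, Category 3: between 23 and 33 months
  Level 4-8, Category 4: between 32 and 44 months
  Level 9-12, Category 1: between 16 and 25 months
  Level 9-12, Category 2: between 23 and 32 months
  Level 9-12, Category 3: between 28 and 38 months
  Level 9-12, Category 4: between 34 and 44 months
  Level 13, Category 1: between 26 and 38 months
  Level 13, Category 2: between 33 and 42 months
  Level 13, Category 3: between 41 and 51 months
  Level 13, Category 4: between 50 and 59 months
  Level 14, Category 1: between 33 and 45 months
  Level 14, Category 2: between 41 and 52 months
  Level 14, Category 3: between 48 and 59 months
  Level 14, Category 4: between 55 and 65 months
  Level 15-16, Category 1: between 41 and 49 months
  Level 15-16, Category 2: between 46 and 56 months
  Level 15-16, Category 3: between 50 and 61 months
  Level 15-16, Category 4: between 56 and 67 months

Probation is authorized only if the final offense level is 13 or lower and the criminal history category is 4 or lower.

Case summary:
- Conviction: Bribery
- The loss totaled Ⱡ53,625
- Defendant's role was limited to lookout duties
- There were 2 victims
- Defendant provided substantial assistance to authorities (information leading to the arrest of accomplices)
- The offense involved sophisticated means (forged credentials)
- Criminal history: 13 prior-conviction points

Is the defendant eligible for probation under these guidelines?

Yes

Base offense level for bribery: 10.
S1 applies: 10 + 2 = 12.
S2 applies: 12 − 3 = 9.
S3 applies: 9 − 3 = 6.
S5 applies (level before this adjustment is 6 < 12, so +1): 6 + 1 = 7.
Final offense level: 7.
Criminal history: 13 prior points → Category 4 (13+).
Level 7 falls in the 4-8 band.
Grid: Level 4-8 × Category 4 = 32-44 months.
Probation check: level 7 ≤ 13 and category 4 ≤ 4 → eligible.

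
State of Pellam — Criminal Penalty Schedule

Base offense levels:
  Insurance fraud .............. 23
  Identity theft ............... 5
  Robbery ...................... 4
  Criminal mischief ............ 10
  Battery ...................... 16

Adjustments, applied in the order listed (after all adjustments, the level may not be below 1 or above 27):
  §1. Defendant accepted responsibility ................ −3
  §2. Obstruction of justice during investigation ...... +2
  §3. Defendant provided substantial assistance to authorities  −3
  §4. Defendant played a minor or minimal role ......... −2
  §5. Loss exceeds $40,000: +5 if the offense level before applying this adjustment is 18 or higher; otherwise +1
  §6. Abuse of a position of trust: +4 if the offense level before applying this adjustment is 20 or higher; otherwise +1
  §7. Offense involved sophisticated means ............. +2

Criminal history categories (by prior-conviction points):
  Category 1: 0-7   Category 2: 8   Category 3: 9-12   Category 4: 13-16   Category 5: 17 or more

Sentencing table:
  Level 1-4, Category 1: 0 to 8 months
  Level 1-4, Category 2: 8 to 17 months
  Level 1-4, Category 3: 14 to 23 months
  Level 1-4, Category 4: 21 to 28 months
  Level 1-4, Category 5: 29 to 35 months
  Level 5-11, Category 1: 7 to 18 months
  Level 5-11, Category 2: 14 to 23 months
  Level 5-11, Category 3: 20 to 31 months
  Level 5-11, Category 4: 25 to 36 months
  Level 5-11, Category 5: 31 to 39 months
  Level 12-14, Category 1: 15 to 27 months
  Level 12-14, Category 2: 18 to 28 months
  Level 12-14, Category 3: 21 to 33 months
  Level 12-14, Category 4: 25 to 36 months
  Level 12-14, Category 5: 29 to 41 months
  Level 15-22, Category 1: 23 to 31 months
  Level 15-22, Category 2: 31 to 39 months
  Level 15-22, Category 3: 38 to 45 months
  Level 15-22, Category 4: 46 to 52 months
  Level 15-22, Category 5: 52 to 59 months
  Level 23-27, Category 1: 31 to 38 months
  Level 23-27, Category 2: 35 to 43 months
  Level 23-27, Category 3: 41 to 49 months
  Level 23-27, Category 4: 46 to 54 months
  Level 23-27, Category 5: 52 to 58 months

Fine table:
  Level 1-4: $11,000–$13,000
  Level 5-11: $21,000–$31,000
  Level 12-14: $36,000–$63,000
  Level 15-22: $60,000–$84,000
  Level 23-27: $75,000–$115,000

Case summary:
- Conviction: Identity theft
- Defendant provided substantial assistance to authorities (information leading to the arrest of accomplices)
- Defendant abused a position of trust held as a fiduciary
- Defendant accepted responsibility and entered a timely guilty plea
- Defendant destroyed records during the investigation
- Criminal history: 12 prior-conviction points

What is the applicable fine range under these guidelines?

Base offense level for identity theft: 5.
§1 applies: 5 − 3 = 2.
§2 applies: 2 + 2 = 4.
§3 applies: 4 − 3 = 1.
§6 applies (level before this adjustment is 1 < 20, so +1): 1 + 1 = 2.
Final offense level: 2.
Level 2 falls in the 1-4 band.
Fine table: Level 1-4 → $11,000–$13,000.

$11,000–$13,000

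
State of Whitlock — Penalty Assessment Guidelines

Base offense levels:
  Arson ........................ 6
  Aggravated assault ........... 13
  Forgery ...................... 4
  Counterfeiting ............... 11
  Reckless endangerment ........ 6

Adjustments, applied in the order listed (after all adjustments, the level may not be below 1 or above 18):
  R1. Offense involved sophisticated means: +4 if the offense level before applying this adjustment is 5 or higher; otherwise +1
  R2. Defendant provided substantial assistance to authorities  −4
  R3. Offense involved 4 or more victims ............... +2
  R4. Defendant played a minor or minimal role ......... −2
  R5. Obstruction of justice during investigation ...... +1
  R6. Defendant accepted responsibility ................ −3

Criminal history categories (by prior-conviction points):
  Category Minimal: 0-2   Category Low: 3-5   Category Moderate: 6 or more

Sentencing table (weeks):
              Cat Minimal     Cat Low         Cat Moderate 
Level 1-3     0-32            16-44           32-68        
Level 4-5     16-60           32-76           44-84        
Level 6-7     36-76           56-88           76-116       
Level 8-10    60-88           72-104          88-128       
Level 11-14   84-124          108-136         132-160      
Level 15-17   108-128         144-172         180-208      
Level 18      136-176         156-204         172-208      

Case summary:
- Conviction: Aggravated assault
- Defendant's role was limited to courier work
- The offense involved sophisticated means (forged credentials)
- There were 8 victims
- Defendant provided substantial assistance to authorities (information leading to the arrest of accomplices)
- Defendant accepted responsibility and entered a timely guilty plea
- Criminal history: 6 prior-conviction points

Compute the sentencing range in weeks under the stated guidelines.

Base offense level for aggravated assault: 13.
R1 applies (level before this adjustment is 13 ≥ 5, so +4): 13 + 4 = 17.
R2 applies: 17 − 4 = 13.
R3 applies: 13 + 2 = 15.
R4 applies: 15 − 2 = 13.
R6 applies: 13 − 3 = 10.
Final offense level: 10.
Criminal history: 6 prior points → Category Moderate (6+).
Level 10 falls in the 8-10 band.
Grid: Level 8-10 × Category Moderate = 88-128 weeks.

88-128 weeks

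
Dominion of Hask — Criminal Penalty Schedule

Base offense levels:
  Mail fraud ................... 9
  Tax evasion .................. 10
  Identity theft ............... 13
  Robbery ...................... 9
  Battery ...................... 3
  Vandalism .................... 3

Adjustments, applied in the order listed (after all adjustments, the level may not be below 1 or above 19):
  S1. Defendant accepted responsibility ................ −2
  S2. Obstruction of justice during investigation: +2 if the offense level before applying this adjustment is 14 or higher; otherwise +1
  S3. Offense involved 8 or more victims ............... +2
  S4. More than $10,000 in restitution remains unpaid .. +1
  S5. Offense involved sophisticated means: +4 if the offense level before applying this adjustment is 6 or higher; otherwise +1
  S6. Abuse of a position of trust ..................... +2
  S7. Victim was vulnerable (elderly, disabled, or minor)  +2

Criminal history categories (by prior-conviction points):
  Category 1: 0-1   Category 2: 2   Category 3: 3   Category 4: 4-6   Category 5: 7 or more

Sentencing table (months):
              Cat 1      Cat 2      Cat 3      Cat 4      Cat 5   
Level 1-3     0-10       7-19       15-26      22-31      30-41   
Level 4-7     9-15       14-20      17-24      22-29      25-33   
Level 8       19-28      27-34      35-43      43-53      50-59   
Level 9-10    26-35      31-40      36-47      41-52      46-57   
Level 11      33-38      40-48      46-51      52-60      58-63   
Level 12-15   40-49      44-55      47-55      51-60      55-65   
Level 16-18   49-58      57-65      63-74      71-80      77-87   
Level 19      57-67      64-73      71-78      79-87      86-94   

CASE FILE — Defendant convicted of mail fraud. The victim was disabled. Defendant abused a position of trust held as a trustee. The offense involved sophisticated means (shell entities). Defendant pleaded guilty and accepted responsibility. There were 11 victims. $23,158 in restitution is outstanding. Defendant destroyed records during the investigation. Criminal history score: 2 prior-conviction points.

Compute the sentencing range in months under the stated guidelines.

Base offense level for mail fraud: 9.
S1 applies: 9 − 2 = 7.
S2 applies (level before this adjustment is 7 < 14, so +1): 7 + 1 = 8.
S3 applies: 8 + 2 = 10.
S4 applies: 10 + 1 = 11.
S5 applies (level before this adjustment is 11 ≥ 6, so +4): 11 + 4 = 15.
S6 applies: 15 + 2 = 17.
S7 applies: 17 + 2 = 19.
Final offense level: 19.
Criminal history: 2 prior points → Category 2 (2).
Level 19 falls in the 19 band.
Grid: Level 19 × Category 2 = 64-73 months.

64-73 months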